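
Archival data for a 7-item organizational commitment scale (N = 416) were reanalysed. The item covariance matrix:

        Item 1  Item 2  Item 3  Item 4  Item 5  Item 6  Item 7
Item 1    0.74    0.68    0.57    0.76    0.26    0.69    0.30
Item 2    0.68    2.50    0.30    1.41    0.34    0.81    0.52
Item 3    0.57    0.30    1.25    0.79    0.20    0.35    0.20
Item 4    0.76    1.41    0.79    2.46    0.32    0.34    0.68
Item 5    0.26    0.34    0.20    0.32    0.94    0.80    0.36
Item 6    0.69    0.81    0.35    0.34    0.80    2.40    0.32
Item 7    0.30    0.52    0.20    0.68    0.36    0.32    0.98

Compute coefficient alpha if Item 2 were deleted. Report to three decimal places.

Remaining items: Item 1, Item 3, Item 4, Item 5, Item 6, Item 7 (k = 6).
Σσᵢ² = 0.74 + 1.25 + 2.46 + 0.94 + 2.40 + 0.98 = 8.77
σ²_T = 8.77 + 2 × 6.94 = 22.65
α (item deleted) = (6/5)·(1 − 8.77/22.65) = 0.735

coefficient alpha = 0.735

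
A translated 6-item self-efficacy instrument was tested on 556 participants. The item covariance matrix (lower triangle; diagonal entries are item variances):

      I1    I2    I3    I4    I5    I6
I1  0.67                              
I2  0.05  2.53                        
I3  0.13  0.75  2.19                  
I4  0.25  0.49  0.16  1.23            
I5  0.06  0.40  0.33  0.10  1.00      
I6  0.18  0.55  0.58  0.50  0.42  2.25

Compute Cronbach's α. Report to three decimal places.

α = 0.601

sum of item variances = 0.67 + 2.53 + 2.19 + 1.23 + 1.00 + 2.25 = 9.87
Sum of the distinct covariances = 4.95
σ²_total = 9.87 + 2 × 4.95 = 19.77
α = (k/(k−1))·(1 − sum of item variances/σ²_total) = (6/5)·(1 − 9.87/19.77) = 0.601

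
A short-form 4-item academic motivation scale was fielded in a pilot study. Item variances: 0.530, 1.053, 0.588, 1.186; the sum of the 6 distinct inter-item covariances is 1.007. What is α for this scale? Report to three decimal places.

α = 0.500

ΣVar(i) = 0.530 + 1.053 + 0.588 + 1.186 = 3.357
Sum of distinct covariances = 1.007
total variance = ΣVar(i) + 2·Σcov = 3.357 + 2 × 1.007 = 5.371
α = (4/3)·(1 − 3.357/5.371) = 0.500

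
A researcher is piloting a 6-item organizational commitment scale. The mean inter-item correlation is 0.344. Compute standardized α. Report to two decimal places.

α = 0.76

Standardized α = k·r̄ / (1 + (k−1)·r̄) = 6 × 0.344 / (1 + 5 × 0.344)
  = 2.0640 / 2.7200 = 0.76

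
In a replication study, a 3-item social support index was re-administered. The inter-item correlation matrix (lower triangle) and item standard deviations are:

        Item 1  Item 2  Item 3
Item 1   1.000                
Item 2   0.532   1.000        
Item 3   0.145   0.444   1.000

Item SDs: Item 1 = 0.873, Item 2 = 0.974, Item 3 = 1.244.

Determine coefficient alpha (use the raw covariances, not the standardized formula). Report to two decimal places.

Σσ²ᵢ = 0.873² + 0.974² + 1.244² = 3.2583
Covariances σ_ij = r_ij · s_i · s_j:
  σ(Item 1,Item 2) = 0.532 × 0.873 × 0.974 = 0.4524
  σ(Item 1,Item 3) = 0.145 × 0.873 × 1.244 = 0.1575
  σ(Item 2,Item 3) = 0.444 × 0.974 × 1.244 = 0.5380
σ²_T = Σσ²ᵢ + 2·Σσ_ij = 3.2583 + 2 × 1.1479 = 5.5541
α = (3/2)·(1 − 3.2583/5.5541) = 0.62

α = 0.62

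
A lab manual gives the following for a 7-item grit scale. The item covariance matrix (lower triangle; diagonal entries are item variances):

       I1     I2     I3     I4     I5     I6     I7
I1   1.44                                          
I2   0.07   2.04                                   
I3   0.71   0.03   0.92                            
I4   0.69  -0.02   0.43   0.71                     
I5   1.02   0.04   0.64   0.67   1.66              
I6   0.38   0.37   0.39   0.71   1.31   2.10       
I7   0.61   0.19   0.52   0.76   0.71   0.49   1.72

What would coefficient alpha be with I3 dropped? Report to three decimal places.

α = 0.748

Remaining items: I1, I2, I4, I5, I6, I7 (k = 6).
sum of item variances = 1.44 + 2.04 + 0.71 + 1.66 + 2.10 + 1.72 = 9.67
total variance = 9.67 + 2 × 8.00 = 25.67
α (item deleted) = (6/5)·(1 − 9.67/25.67) = 0.748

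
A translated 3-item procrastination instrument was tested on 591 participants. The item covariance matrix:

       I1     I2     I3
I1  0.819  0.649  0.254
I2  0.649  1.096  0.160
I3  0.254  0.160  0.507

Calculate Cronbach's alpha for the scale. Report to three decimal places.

Σσ²ᵢ = 0.819 + 1.096 + 0.507 = 2.422
Sum of off-diagonal covariances = 1.063
total variance = 2.422 + 2 × 1.063 = 4.548
α = (k/(k−1))·(1 − Σσ²ᵢ/total variance) = (3/2)·(1 − 2.422/4.548) = 0.701

Cronbach's alpha = 0.701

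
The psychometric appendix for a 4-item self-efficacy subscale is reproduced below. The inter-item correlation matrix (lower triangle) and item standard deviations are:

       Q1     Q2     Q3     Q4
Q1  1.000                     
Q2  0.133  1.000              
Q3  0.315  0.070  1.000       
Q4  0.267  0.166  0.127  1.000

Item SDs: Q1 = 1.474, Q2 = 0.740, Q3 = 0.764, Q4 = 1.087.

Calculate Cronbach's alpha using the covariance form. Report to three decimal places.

Σσ²ᵢ = 1.474² + 0.740² + 0.764² + 1.087² = 4.4855
Covariances σ_ij = r_ij · s_i · s_j:
  σ(Q1,Q2) = 0.133 × 1.474 × 0.740 = 0.1451
  σ(Q1,Q3) = 0.315 × 1.474 × 0.764 = 0.3547
  σ(Q1,Q4) = 0.267 × 1.474 × 1.087 = 0.4278
  σ(Q2,Q3) = 0.070 × 0.740 × 0.764 = 0.0396
  σ(Q2,Q4) = 0.166 × 0.740 × 1.087 = 0.1335
  σ(Q3,Q4) = 0.127 × 0.764 × 1.087 = 0.1055
σ²_T = Σσ²ᵢ + 2·Σσ_ij = 4.4855 + 2 × 1.2062 = 6.8979
α = (4/3)·(1 − 4.4855/6.8979) = 0.466

Cronbach's alpha = 0.466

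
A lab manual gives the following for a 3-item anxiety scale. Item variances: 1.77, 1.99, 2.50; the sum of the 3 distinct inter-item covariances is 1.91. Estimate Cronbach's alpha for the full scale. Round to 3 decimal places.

sum of item variances = 1.77 + 1.99 + 2.50 = 6.26
Sum of distinct covariances = 1.91
Var(T) = sum of item variances + 2·Σcov = 6.26 + 2 × 1.91 = 10.08
α = (3/2)·(1 − 6.26/10.08) = 0.568

α = 0.568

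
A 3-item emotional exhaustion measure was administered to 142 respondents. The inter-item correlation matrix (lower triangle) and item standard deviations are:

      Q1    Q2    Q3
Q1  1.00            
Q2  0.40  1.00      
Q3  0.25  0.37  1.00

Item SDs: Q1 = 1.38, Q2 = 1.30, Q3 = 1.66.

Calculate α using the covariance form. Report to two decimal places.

Σσ²ᵢ = 1.38² + 1.30² + 1.66² = 6.3500
Covariances σ_ij = r_ij · s_i · s_j:
  σ(Q1,Q2) = 0.40 × 1.38 × 1.30 = 0.7176
  σ(Q1,Q3) = 0.25 × 1.38 × 1.66 = 0.5727
  σ(Q2,Q3) = 0.37 × 1.30 × 1.66 = 0.7985
σ²_T = Σσ²ᵢ + 2·Σσ_ij = 6.3500 + 2 × 2.0888 = 10.5276
α = (3/2)·(1 − 6.3500/10.5276) = 0.60

α = 0.60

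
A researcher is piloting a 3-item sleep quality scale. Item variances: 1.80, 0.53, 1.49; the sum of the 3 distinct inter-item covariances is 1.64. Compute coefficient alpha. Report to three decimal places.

ΣVar(i) = 1.80 + 0.53 + 1.49 = 3.82
Sum of distinct covariances = 1.64
σ²_total = ΣVar(i) + 2·Σcov = 3.82 + 2 × 1.64 = 7.10
α = (3/2)·(1 − 3.82/7.10) = 0.693

α = 0.693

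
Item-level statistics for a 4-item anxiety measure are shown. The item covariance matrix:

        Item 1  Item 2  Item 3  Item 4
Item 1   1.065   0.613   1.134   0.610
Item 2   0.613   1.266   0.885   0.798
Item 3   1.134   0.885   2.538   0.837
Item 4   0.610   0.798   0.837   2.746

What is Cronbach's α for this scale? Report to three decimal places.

α = 0.749

Σσᵢ² = 1.065 + 1.266 + 2.538 + 2.746 = 7.615
Sum of the distinct covariances = 4.877
σ²_T = 7.615 + 2 × 4.877 = 17.369
α = (k/(k−1))·(1 − Σσᵢ²/σ²_T) = (4/3)·(1 − 7.615/17.369) = 0.749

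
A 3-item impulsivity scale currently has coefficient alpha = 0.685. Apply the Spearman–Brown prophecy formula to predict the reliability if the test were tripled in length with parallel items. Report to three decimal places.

Length factor m = 3
α' = m·α / (1 + (m−1)·α)
   = 3 × 0.685 / (1 + (3 − 1) × 0.685)
   = 2.0550 / 2.3700 = 0.867

predicted reliability = 0.867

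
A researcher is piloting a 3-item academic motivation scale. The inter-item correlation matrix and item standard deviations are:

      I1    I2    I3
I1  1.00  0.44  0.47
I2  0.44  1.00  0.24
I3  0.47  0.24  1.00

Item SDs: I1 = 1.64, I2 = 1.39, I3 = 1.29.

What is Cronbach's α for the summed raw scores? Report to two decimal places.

Σσ²ᵢ = 1.64² + 1.39² + 1.29² = 6.2858
Covariances σ_ij = r_ij · s_i · s_j:
  σ(I1,I2) = 0.44 × 1.64 × 1.39 = 1.0030
  σ(I1,I3) = 0.47 × 1.64 × 1.29 = 0.9943
  σ(I2,I3) = 0.24 × 1.39 × 1.29 = 0.4303
σ²_T = Σσ²ᵢ + 2·Σσ_ij = 6.2858 + 2 × 2.4276 = 11.1410
α = (3/2)·(1 − 6.2858/11.1410) = 0.65

α = 0.65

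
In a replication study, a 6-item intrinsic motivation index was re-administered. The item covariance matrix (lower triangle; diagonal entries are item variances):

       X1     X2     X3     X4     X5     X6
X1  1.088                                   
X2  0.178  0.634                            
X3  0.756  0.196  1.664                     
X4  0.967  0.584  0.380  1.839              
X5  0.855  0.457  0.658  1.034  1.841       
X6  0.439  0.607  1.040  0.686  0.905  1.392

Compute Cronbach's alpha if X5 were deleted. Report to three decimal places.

Cronbach's alpha = 0.798

Remaining items: X1, X2, X3, X4, X6 (k = 5).
Σσ²ᵢ = 1.088 + 0.634 + 1.664 + 1.839 + 1.392 = 6.617
σ²_T = 6.617 + 2 × 5.833 = 18.283
α (item deleted) = (5/4)·(1 − 6.617/18.283) = 0.798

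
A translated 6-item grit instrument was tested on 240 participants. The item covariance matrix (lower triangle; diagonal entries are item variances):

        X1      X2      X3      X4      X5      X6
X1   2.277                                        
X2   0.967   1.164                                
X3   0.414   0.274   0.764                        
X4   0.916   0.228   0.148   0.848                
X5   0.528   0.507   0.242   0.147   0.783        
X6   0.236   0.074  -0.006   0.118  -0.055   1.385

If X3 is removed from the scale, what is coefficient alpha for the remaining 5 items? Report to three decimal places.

Remaining items: X1, X2, X4, X5, X6 (k = 5).
sum of item variances = 2.277 + 1.164 + 0.848 + 0.783 + 1.385 = 6.457
σ²_total = 6.457 + 2 × 3.666 = 13.789
α (item deleted) = (5/4)·(1 − 6.457/13.789) = 0.665

α = 0.665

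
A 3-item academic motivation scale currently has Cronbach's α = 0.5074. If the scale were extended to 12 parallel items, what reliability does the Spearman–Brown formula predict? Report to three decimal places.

predicted reliability = 0.805

Length factor m = 12/3 = 4.0000
α' = m·α / (1 + (m−1)·α)
   = 12/3 × 0.5074 / (1 + (12/3 − 1) × 0.5074)
   = 2.0296 / 2.5222 = 0.805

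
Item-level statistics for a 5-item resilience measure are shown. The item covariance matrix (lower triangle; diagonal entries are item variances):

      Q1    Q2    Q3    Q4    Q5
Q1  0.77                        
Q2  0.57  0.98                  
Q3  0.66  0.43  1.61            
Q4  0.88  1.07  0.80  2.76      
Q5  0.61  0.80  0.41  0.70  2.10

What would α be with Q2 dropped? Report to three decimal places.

Remaining items: Q1, Q3, Q4, Q5 (k = 4).
Σσᵢ² = 0.77 + 1.61 + 2.76 + 2.10 = 7.24
total variance = 7.24 + 2 × 4.06 = 15.36
α (item deleted) = (4/3)·(1 − 7.24/15.36) = 0.705

α = 0.705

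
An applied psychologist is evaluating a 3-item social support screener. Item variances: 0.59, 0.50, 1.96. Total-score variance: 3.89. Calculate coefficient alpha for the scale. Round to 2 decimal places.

coefficient alpha = 0.32

Σσᵢ² = 0.59 + 0.50 + 1.96 = 3.05
α = (k/(k−1))·(1 − Σσᵢ²/total variance) = (3/2)·(1 − 3.05/3.89) = 0.32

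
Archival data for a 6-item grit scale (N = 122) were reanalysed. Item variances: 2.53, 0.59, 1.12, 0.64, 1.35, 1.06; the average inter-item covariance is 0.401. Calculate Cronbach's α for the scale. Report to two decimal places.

ΣVar(i) = 2.53 + 0.59 + 1.12 + 0.64 + 1.35 + 1.06 = 7.29
Sum of the 15 distinct covariances = 15 × 0.401 = 6.015
σ²_total = ΣVar(i) + 2·Σcov = 7.29 + 2 × 6.015 = 19.320
α = (6/5)·(1 − 7.29/19.320) = 0.75

α = 0.75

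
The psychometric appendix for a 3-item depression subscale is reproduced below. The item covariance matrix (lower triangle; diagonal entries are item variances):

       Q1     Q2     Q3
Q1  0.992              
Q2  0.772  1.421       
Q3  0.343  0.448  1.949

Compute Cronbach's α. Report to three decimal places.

Σσᵢ² = 0.992 + 1.421 + 1.949 = 4.362
Sum of the distinct covariances = 1.563
Var(T) = 4.362 + 2 × 1.563 = 7.488
α = (k/(k−1))·(1 − Σσᵢ²/Var(T)) = (3/2)·(1 − 4.362/7.488) = 0.626

Cronbach's α = 0.626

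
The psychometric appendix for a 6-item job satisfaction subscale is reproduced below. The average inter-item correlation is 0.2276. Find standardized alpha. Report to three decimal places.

standardized alpha = 0.639

Standardized α = k·r̄ / (1 + (k−1)·r̄) = 6 × 0.2276 / (1 + 5 × 0.2276)
  = 1.3656 / 2.1380 = 0.639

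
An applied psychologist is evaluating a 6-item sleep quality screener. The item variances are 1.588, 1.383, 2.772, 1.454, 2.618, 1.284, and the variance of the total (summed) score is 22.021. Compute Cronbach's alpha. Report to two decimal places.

Cronbach's alpha = 0.60

sum of item variances = 1.588 + 1.383 + 2.772 + 1.454 + 2.618 + 1.284 = 11.099
α = (k/(k−1))·(1 − sum of item variances/σ²_total) = (6/5)·(1 − 11.099/22.021) = 0.60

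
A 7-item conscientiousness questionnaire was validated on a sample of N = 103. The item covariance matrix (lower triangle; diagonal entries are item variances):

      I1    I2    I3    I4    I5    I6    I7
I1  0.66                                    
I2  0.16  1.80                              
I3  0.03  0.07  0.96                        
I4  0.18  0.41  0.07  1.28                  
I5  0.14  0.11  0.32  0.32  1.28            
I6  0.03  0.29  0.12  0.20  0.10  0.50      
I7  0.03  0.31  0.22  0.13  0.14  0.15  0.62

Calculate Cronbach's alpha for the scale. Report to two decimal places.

ΣVar(i) = 0.66 + 1.80 + 0.96 + 1.28 + 1.28 + 0.50 + 0.62 = 7.10
Sum of the distinct covariances = 3.53
σ²_T = 7.10 + 2 × 3.53 = 14.16
α = (k/(k−1))·(1 − ΣVar(i)/σ²_T) = (7/6)·(1 − 7.10/14.16) = 0.58

α = 0.58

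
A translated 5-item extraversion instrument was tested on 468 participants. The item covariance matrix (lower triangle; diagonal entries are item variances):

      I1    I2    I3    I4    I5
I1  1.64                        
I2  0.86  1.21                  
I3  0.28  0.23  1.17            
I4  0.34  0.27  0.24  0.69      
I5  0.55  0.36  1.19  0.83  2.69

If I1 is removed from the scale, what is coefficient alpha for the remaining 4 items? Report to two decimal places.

coefficient alpha = 0.69

Remaining items: I2, I3, I4, I5 (k = 4).
sum of item variances = 1.21 + 1.17 + 0.69 + 2.69 = 5.76
Var(T) = 5.76 + 2 × 3.12 = 12.00
α (item deleted) = (4/3)·(1 − 5.76/12.00) = 0.69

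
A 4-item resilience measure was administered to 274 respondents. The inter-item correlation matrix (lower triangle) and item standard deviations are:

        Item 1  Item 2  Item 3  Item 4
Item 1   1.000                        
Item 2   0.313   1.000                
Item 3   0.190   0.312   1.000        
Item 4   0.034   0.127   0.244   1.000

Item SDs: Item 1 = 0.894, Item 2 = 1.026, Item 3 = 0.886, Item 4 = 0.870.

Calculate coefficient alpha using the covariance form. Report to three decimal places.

Σσ²ᵢ = 0.894² + 1.026² + 0.886² + 0.870² = 3.3938
Covariances σ_ij = r_ij · s_i · s_j:
  σ(Item 1,Item 2) = 0.313 × 0.894 × 1.026 = 0.2871
  σ(Item 1,Item 3) = 0.190 × 0.894 × 0.886 = 0.1505
  σ(Item 1,Item 4) = 0.034 × 0.894 × 0.870 = 0.0264
  σ(Item 2,Item 3) = 0.312 × 1.026 × 0.886 = 0.2836
  σ(Item 2,Item 4) = 0.127 × 1.026 × 0.870 = 0.1134
  σ(Item 3,Item 4) = 0.244 × 0.886 × 0.870 = 0.1881
σ²_T = Σσ²ᵢ + 2·Σσ_ij = 3.3938 + 2 × 1.0491 = 5.4920
α = (4/3)·(1 − 3.3938/5.4920) = 0.509

coefficient alpha = 0.509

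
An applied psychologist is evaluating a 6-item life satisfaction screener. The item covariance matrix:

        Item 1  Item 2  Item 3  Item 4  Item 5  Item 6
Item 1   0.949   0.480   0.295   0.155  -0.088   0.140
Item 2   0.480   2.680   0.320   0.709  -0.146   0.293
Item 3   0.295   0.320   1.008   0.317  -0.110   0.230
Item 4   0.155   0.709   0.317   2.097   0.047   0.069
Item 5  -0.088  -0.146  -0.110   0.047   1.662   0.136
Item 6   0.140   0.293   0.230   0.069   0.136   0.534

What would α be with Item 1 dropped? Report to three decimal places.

α = 0.398

Remaining items: Item 2, Item 3, Item 4, Item 5, Item 6 (k = 5).
Σσ²ᵢ = 2.680 + 1.008 + 2.097 + 1.662 + 0.534 = 7.981
total variance = 7.981 + 2 × 1.865 = 11.711
α (item deleted) = (5/4)·(1 − 7.981/11.711) = 0.398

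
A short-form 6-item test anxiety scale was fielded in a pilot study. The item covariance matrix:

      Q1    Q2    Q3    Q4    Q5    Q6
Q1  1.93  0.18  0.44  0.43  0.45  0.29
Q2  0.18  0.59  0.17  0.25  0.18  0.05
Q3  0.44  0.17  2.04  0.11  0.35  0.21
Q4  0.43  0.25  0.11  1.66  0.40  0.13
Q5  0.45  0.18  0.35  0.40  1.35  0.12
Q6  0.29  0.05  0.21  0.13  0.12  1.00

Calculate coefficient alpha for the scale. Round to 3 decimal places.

ΣVar(i) = 1.93 + 0.59 + 2.04 + 1.66 + 1.35 + 1.00 = 8.57
Sum of off-diagonal covariances = 3.76
total variance = 8.57 + 2 × 3.76 = 16.09
α = (k/(k−1))·(1 − ΣVar(i)/total variance) = (6/5)·(1 − 8.57/16.09) = 0.561

coefficient alpha = 0.561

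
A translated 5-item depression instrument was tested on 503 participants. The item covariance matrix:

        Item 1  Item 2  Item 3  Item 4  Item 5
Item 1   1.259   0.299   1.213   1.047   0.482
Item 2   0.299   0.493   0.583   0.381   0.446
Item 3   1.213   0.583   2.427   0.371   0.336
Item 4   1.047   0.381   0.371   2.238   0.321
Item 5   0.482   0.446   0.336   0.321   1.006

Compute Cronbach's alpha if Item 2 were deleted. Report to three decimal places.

Remaining items: Item 1, Item 3, Item 4, Item 5 (k = 4).
sum of item variances = 1.259 + 2.427 + 2.238 + 1.006 = 6.930
σ²_total = 6.930 + 2 × 3.770 = 14.470
α (item deleted) = (4/3)·(1 − 6.930/14.470) = 0.695

α = 0.695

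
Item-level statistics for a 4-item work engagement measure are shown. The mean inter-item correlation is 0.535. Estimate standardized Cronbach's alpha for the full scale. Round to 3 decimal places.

α = 0.821

Standardized α = k·r̄ / (1 + (k−1)·r̄) = 4 × 0.535 / (1 + 3 × 0.535)
  = 2.1400 / 2.6050 = 0.821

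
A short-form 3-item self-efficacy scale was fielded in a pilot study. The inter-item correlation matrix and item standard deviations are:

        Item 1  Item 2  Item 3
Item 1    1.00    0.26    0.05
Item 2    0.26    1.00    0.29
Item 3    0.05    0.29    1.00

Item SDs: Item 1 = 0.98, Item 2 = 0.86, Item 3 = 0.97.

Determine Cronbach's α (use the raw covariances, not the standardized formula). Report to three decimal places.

α = 0.417

Σσ²ᵢ = 0.98² + 0.86² + 0.97² = 2.6409
Covariances σ_ij = r_ij · s_i · s_j:
  σ(Item 1,Item 2) = 0.26 × 0.98 × 0.86 = 0.2191
  σ(Item 1,Item 3) = 0.05 × 0.98 × 0.97 = 0.0475
  σ(Item 2,Item 3) = 0.29 × 0.86 × 0.97 = 0.2419
σ²_T = Σσ²ᵢ + 2·Σσ_ij = 2.6409 + 2 × 0.5085 = 3.6579
α = (3/2)·(1 − 2.6409/3.6579) = 0.417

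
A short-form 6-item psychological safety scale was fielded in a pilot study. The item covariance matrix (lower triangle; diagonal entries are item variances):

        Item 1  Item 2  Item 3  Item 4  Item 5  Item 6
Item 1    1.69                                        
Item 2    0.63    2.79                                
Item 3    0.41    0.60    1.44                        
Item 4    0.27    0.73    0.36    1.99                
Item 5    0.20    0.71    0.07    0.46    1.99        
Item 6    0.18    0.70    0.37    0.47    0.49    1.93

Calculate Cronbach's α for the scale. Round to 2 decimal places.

Cronbach's α = 0.64

ΣVar(i) = 1.69 + 2.79 + 1.44 + 1.99 + 1.99 + 1.93 = 11.83
Sum of the distinct covariances = 6.65
total variance = 11.83 + 2 × 6.65 = 25.13
α = (k/(k−1))·(1 − ΣVar(i)/total variance) = (6/5)·(1 − 11.83/25.13) = 0.64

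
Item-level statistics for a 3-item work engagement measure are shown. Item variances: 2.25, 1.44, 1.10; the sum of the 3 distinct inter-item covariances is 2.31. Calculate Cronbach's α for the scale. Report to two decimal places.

sum of item variances = 2.25 + 1.44 + 1.10 = 4.79
Sum of distinct covariances = 2.31
σ²_T = sum of item variances + 2·Σcov = 4.79 + 2 × 2.31 = 9.41
α = (3/2)·(1 − 4.79/9.41) = 0.74

α = 0.74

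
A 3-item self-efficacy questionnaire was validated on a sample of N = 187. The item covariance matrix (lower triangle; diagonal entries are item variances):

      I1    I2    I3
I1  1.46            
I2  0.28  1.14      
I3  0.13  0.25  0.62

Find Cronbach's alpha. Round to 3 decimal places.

α = 0.436

ΣVar(i) = 1.46 + 1.14 + 0.62 = 3.22
Σ_{i<j} σ_ij = 0.66
σ²_T = 3.22 + 2 × 0.66 = 4.54
α = (k/(k−1))·(1 − ΣVar(i)/σ²_T) = (3/2)·(1 − 3.22/4.54) = 0.436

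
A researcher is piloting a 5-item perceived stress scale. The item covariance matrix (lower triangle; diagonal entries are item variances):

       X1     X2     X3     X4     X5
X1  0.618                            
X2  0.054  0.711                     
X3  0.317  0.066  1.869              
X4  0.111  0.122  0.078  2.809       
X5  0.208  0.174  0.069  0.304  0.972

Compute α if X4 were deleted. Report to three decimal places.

α = 0.398

Remaining items: X1, X2, X3, X5 (k = 4).
sum of item variances = 0.618 + 0.711 + 1.869 + 0.972 = 4.170
σ²_total = 4.170 + 2 × 0.888 = 5.946
α (item deleted) = (4/3)·(1 − 4.170/5.946) = 0.398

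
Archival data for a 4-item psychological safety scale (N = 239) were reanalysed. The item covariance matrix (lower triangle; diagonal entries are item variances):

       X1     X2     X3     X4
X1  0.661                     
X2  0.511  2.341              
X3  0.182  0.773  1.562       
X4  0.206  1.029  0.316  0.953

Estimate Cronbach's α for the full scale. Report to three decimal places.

Σσᵢ² = 0.661 + 2.341 + 1.562 + 0.953 = 5.517
Sum of off-diagonal covariances = 3.017
Var(T) = 5.517 + 2 × 3.017 = 11.551
α = (k/(k−1))·(1 − Σσᵢ²/Var(T)) = (4/3)·(1 − 5.517/11.551) = 0.697

Cronbach's α = 0.697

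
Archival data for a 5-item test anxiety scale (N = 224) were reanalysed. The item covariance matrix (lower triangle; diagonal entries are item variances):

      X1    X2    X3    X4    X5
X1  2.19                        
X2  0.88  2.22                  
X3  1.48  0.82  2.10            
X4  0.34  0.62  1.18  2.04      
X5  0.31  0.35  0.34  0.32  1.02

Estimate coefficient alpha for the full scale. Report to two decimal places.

coefficient alpha = 0.73

sum of item variances = 2.19 + 2.22 + 2.10 + 2.04 + 1.02 = 9.57
Sum of off-diagonal covariances = 6.64
total variance = 9.57 + 2 × 6.64 = 22.85
α = (k/(k−1))·(1 − sum of item variances/total variance) = (5/4)·(1 − 9.57/22.85) = 0.73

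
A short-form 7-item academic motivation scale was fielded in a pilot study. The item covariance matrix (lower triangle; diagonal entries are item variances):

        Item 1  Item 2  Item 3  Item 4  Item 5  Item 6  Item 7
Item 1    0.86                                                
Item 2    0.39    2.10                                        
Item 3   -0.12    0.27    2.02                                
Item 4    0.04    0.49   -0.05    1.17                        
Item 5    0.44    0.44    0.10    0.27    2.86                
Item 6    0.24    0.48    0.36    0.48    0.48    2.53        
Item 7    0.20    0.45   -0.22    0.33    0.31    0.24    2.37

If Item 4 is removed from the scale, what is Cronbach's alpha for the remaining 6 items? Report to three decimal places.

Remaining items: Item 1, Item 2, Item 3, Item 5, Item 6, Item 7 (k = 6).
ΣVar(i) = 0.86 + 2.10 + 2.02 + 2.86 + 2.53 + 2.37 = 12.74
total variance = 12.74 + 2 × 4.06 = 20.86
α (item deleted) = (6/5)·(1 − 12.74/20.86) = 0.467

Cronbach's alpha = 0.467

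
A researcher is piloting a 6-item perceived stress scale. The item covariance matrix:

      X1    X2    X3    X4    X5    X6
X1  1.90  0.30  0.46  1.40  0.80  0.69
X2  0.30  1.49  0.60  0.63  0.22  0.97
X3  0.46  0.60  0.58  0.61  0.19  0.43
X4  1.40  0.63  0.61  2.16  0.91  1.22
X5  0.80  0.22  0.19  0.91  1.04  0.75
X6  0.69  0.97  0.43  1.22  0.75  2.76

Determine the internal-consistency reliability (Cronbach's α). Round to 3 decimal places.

Cronbach's α = 0.807

sum of item variances = 1.90 + 1.49 + 0.58 + 2.16 + 1.04 + 2.76 = 9.93
Sum of off-diagonal covariances = 10.18
total variance = 9.93 + 2 × 10.18 = 30.29
α = (k/(k−1))·(1 − sum of item variances/total variance) = (6/5)·(1 − 9.93/30.29) = 0.807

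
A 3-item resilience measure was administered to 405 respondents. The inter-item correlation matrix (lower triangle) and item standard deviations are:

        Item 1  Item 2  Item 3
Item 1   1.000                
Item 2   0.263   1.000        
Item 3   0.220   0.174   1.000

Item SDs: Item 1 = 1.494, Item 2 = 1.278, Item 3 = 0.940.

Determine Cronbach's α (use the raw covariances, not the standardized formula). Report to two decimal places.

Σσ²ᵢ = 1.494² + 1.278² + 0.940² = 4.7489
Covariances σ_ij = r_ij · s_i · s_j:
  σ(Item 1,Item 2) = 0.263 × 1.494 × 1.278 = 0.5022
  σ(Item 1,Item 3) = 0.220 × 1.494 × 0.940 = 0.3090
  σ(Item 2,Item 3) = 0.174 × 1.278 × 0.940 = 0.2090
σ²_T = Σσ²ᵢ + 2·Σσ_ij = 4.7489 + 2 × 1.0202 = 6.7893
α = (3/2)·(1 − 4.7489/6.7893) = 0.45

Cronbach's α = 0.45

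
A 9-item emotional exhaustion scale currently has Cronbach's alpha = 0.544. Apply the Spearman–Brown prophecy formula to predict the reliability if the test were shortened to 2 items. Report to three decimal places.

predicted reliability = 0.210

Length factor m = 2/9 = 0.2222
α' = m·α / (1 − (1−m)·α)
   = 2/9 × 0.544 / (1 − (1 − 2/9) × 0.544)
   = 0.1209 / 0.5769 = 0.210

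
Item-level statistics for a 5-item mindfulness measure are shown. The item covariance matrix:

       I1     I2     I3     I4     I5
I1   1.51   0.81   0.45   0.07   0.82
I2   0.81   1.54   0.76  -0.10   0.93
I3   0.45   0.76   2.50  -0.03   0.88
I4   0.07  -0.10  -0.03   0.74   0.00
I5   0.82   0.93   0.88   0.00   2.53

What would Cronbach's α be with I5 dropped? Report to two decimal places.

Cronbach's α = 0.51

Remaining items: I1, I2, I3, I4 (k = 4).
Σσ²ᵢ = 1.51 + 1.54 + 2.50 + 0.74 = 6.29
Var(T) = 6.29 + 2 × 1.96 = 10.21
α (item deleted) = (4/3)·(1 − 6.29/10.21) = 0.51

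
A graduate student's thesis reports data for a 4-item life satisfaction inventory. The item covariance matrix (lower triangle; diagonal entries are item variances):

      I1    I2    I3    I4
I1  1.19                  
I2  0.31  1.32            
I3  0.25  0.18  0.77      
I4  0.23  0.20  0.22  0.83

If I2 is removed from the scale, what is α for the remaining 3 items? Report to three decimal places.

Remaining items: I1, I3, I4 (k = 3).
sum of item variances = 1.19 + 0.77 + 0.83 = 2.79
Var(T) = 2.79 + 2 × 0.70 = 4.19
α (item deleted) = (3/2)·(1 − 2.79/4.19) = 0.501

α = 0.501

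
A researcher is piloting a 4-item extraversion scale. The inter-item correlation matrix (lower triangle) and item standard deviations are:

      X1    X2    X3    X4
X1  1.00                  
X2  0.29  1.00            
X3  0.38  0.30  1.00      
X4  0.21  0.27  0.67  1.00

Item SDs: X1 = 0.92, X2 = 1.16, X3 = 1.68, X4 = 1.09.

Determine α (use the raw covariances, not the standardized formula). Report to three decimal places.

Σσ²ᵢ = 0.92² + 1.16² + 1.68² + 1.09² = 6.2025
Covariances σ_ij = r_ij · s_i · s_j:
  σ(X1,X2) = 0.29 × 0.92 × 1.16 = 0.3095
  σ(X1,X3) = 0.38 × 0.92 × 1.68 = 0.5873
  σ(X1,X4) = 0.21 × 0.92 × 1.09 = 0.2106
  σ(X2,X3) = 0.30 × 1.16 × 1.68 = 0.5846
  σ(X2,X4) = 0.27 × 1.16 × 1.09 = 0.3414
  σ(X3,X4) = 0.67 × 1.68 × 1.09 = 1.2269
σ²_T = Σσ²ᵢ + 2·Σσ_ij = 6.2025 + 2 × 3.2603 = 12.7231
α = (4/3)·(1 − 6.2025/12.7231) = 0.683

α = 0.683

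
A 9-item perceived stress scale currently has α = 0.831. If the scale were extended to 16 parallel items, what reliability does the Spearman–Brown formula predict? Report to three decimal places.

predicted reliability = 0.897

Length factor m = 16/9 = 1.7778
α' = m·α / (1 + (m−1)·α)
   = 16/9 × 0.831 / (1 + (16/9 − 1) × 0.831)
   = 1.4773 / 1.6463 = 0.897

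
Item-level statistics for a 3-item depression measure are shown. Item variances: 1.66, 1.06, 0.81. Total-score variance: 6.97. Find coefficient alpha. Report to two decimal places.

α = 0.74

Σσ²ᵢ = 1.66 + 1.06 + 0.81 = 3.53
α = (k/(k−1))·(1 − Σσ²ᵢ/Var(T)) = (3/2)·(1 − 3.53/6.97) = 0.74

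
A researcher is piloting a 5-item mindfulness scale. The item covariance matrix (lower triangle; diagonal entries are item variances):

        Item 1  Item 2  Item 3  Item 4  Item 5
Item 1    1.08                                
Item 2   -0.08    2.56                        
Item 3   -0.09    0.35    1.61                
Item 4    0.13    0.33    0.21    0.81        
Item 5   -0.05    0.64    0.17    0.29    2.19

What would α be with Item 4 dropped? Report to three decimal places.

α = 0.269

Remaining items: Item 1, Item 2, Item 3, Item 5 (k = 4).
ΣVar(i) = 1.08 + 2.56 + 1.61 + 2.19 = 7.44
σ²_T = 7.44 + 2 × 0.94 = 9.32
α (item deleted) = (4/3)·(1 − 7.44/9.32) = 0.269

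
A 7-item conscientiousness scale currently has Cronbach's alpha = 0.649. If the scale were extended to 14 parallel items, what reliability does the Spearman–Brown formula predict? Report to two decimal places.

predicted reliability = 0.79

Length factor m = 14/7 = 2.0000
α' = m·α / (1 + (m−1)·α)
   = 14/7 × 0.649 / (1 + (14/7 − 1) × 0.649)
   = 1.2980 / 1.6490 = 0.79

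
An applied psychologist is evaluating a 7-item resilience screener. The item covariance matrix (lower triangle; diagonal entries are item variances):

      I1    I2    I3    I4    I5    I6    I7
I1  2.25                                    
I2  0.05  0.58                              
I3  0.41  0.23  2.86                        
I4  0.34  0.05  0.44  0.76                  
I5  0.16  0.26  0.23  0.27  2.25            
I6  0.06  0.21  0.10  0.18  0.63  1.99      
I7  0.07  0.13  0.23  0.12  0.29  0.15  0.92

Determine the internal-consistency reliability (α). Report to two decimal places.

Σσᵢ² = 2.25 + 0.58 + 2.86 + 0.76 + 2.25 + 1.99 + 0.92 = 11.61
Σ_{i<j} σ_ij = 4.61
Var(T) = 11.61 + 2 × 4.61 = 20.83
α = (k/(k−1))·(1 − Σσᵢ²/Var(T)) = (7/6)·(1 − 11.61/20.83) = 0.52

α = 0.52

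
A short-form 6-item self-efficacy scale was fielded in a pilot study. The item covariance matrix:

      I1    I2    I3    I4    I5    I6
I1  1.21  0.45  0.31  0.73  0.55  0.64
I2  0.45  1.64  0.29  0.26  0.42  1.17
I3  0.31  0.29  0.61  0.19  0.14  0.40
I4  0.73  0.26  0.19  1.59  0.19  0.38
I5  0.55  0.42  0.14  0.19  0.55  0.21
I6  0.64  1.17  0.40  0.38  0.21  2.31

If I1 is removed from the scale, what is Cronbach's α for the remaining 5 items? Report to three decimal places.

α = 0.652

Remaining items: I2, I3, I4, I5, I6 (k = 5).
Σσᵢ² = 1.64 + 0.61 + 1.59 + 0.55 + 2.31 = 6.70
σ²_total = 6.70 + 2 × 3.65 = 14.00
α (item deleted) = (5/4)·(1 − 6.70/14.00) = 0.652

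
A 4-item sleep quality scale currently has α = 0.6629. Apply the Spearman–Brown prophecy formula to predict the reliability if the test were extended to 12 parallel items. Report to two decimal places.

predicted reliability = 0.86

Length factor m = 12/4 = 3.0000
α' = m·α / (1 + (m−1)·α)
   = 12/4 × 0.6629 / (1 + (12/4 − 1) × 0.6629)
   = 1.9887 / 2.3258 = 0.86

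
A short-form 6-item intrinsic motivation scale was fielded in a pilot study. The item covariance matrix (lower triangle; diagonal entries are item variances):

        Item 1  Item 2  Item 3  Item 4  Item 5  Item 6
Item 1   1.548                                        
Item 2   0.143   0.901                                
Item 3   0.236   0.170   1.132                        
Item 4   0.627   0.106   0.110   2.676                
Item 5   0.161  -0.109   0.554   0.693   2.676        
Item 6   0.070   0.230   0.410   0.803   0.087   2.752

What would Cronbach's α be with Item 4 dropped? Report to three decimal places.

Remaining items: Item 1, Item 2, Item 3, Item 5, Item 6 (k = 5).
Σσᵢ² = 1.548 + 0.901 + 1.132 + 2.676 + 2.752 = 9.009
σ²_T = 9.009 + 2 × 1.952 = 12.913
α (item deleted) = (5/4)·(1 − 9.009/12.913) = 0.378

α = 0.378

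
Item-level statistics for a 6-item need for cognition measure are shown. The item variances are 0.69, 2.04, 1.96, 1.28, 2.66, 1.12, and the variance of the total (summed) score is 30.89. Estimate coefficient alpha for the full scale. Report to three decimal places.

Σσᵢ² = 0.69 + 2.04 + 1.96 + 1.28 + 2.66 + 1.12 = 9.75
α = (k/(k−1))·(1 − Σσᵢ²/total variance) = (6/5)·(1 − 9.75/30.89) = 0.821

coefficient alpha = 0.821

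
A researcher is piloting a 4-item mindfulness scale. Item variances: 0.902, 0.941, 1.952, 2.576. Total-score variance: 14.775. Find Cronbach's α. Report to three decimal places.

Cronbach's α = 0.758

Σσᵢ² = 0.902 + 0.941 + 1.952 + 2.576 = 6.371
α = (k/(k−1))·(1 − Σσᵢ²/σ²_total) = (4/3)·(1 − 6.371/14.775) = 0.758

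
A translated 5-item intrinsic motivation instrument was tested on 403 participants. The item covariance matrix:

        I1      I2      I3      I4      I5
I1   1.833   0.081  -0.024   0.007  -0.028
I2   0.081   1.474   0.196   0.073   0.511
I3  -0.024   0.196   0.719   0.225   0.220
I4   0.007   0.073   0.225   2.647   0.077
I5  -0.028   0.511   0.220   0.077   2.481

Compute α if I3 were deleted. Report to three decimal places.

α = 0.195

Remaining items: I1, I2, I4, I5 (k = 4).
Σσ²ᵢ = 1.833 + 1.474 + 2.647 + 2.481 = 8.435
σ²_T = 8.435 + 2 × 0.721 = 9.877
α (item deleted) = (4/3)·(1 − 8.435/9.877) = 0.195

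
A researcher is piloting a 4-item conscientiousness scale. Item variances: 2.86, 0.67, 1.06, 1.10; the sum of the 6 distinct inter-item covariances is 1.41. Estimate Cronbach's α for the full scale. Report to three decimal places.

ΣVar(i) = 2.86 + 0.67 + 1.06 + 1.10 = 5.69
Sum of distinct covariances = 1.41
σ²_total = ΣVar(i) + 2·Σcov = 5.69 + 2 × 1.41 = 8.51
α = (4/3)·(1 − 5.69/8.51) = 0.442

Cronbach's α = 0.442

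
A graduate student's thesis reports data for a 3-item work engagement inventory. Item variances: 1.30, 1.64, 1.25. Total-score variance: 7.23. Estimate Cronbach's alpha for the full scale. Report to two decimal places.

Σσ²ᵢ = 1.30 + 1.64 + 1.25 = 4.19
α = (k/(k−1))·(1 − Σσ²ᵢ/Var(T)) = (3/2)·(1 − 4.19/7.23) = 0.63

α = 0.63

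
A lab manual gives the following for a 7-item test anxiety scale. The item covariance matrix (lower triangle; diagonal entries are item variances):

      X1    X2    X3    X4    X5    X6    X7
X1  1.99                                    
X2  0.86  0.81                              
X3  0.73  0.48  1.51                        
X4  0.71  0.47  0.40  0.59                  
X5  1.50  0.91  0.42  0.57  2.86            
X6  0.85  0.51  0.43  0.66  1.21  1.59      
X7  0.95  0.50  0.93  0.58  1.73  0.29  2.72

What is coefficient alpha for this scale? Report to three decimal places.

α = 0.843

sum of item variances = 1.99 + 0.81 + 1.51 + 0.59 + 2.86 + 1.59 + 2.72 = 12.07
Sum of the distinct covariances = 15.69
σ²_T = 12.07 + 2 × 15.69 = 43.45
α = (k/(k−1))·(1 − sum of item variances/σ²_T) = (7/6)·(1 − 12.07/43.45) = 0.843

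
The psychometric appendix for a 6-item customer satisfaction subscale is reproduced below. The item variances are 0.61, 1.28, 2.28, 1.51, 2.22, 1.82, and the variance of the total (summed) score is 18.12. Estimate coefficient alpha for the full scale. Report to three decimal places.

Σσᵢ² = 0.61 + 1.28 + 2.28 + 1.51 + 2.22 + 1.82 = 9.72
α = (k/(k−1))·(1 − Σσᵢ²/total variance) = (6/5)·(1 − 9.72/18.12) = 0.556

α = 0.556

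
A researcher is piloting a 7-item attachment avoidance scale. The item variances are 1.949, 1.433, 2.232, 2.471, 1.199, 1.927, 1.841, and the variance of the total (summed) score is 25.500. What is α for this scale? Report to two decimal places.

α = 0.57

Σσᵢ² = 1.949 + 1.433 + 2.232 + 2.471 + 1.199 + 1.927 + 1.841 = 13.052
α = (k/(k−1))·(1 − Σσᵢ²/total variance) = (7/6)·(1 − 13.052/25.500) = 0.57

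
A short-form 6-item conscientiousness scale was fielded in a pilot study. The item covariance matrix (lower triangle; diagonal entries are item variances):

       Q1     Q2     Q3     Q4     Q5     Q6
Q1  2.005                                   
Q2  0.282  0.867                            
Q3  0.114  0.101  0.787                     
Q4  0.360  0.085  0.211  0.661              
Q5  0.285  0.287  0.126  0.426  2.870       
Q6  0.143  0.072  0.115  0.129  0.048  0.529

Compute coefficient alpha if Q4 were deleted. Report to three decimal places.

α = 0.385

Remaining items: Q1, Q2, Q3, Q5, Q6 (k = 5).
sum of item variances = 2.005 + 0.867 + 0.787 + 2.870 + 0.529 = 7.058
total variance = 7.058 + 2 × 1.573 = 10.204
α (item deleted) = (5/4)·(1 − 7.058/10.204) = 0.385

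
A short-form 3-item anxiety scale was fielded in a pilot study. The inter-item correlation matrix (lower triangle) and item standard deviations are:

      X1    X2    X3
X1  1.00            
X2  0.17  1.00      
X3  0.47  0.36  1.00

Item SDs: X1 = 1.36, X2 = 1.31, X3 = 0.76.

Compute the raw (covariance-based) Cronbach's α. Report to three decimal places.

Cronbach's α = 0.535

Σσ²ᵢ = 1.36² + 1.31² + 0.76² = 4.1433
Covariances σ_ij = r_ij · s_i · s_j:
  σ(X1,X2) = 0.17 × 1.36 × 1.31 = 0.3029
  σ(X1,X3) = 0.47 × 1.36 × 0.76 = 0.4858
  σ(X2,X3) = 0.36 × 1.31 × 0.76 = 0.3584
σ²_T = Σσ²ᵢ + 2·Σσ_ij = 4.1433 + 2 × 1.1471 = 6.4375
α = (3/2)·(1 − 4.1433/6.4375) = 0.535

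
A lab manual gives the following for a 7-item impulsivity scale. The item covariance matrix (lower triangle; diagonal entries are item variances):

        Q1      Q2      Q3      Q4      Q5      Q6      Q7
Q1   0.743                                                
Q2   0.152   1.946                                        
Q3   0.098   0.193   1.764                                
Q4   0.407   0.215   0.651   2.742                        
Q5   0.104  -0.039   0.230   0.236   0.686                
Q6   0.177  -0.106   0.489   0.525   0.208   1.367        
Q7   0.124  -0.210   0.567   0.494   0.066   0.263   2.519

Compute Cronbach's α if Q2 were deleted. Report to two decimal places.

Remaining items: Q1, Q3, Q4, Q5, Q6, Q7 (k = 6).
Σσ²ᵢ = 0.743 + 1.764 + 2.742 + 0.686 + 1.367 + 2.519 = 9.821
Var(T) = 9.821 + 2 × 4.639 = 19.099
α (item deleted) = (6/5)·(1 − 9.821/19.099) = 0.58

Cronbach's α = 0.58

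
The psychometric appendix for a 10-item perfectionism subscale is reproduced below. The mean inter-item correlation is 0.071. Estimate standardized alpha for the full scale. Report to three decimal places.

Standardized α = k·r̄ / (1 + (k−1)·r̄) = 10 × 0.071 / (1 + 9 × 0.071)
  = 0.7100 / 1.6390 = 0.433

α = 0.433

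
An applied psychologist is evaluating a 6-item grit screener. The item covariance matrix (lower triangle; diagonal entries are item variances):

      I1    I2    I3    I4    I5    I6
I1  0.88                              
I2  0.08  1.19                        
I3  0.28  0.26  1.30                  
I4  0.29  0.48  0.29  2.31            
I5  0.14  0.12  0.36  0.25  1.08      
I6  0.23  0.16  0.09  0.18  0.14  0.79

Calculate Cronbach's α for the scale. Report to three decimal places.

Cronbach's α = 0.564

ΣVar(i) = 0.88 + 1.19 + 1.30 + 2.31 + 1.08 + 0.79 = 7.55
Sum of the distinct covariances = 3.35
Var(T) = 7.55 + 2 × 3.35 = 14.25
α = (k/(k−1))·(1 − ΣVar(i)/Var(T)) = (6/5)·(1 − 7.55/14.25) = 0.564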